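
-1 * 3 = -3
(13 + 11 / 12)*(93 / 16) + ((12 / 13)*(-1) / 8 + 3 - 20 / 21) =82.82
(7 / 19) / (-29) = -7 / 551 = -0.01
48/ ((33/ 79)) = 1264/ 11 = 114.91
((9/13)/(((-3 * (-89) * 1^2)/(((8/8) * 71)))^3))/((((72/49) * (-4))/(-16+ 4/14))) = 137795735/3959105904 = 0.03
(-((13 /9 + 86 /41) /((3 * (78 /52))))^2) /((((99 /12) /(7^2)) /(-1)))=3.68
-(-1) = 1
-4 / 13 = -0.31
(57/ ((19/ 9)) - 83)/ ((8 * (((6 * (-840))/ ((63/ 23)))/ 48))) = 21/ 115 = 0.18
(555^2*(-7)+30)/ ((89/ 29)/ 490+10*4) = -30638820450/ 568489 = -53895.19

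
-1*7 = -7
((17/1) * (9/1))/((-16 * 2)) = -153/32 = -4.78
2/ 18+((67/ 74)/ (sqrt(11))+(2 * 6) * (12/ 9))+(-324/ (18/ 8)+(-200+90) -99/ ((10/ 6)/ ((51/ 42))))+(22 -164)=-284771/ 630+67 * sqrt(11)/ 814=-451.74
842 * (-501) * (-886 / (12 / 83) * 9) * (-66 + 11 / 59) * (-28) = 2529579406104828 / 59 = 42874227222115.73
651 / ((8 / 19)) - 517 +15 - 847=1577 / 8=197.12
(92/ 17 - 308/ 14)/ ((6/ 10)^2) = -2350/ 51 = -46.08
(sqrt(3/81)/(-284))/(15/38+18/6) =-19* sqrt(3)/164862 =-0.00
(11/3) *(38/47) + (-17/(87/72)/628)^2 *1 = 8666527126/2922903069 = 2.97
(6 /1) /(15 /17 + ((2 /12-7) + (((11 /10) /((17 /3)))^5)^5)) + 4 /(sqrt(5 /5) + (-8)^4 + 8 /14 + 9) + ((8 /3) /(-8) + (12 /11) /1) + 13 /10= 1710769440760397195527072962923178979173390165908487103783149809 /1628819347073921508446084626076669253520858768850856845955183630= 1.05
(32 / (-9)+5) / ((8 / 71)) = 923 / 72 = 12.82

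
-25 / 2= -12.50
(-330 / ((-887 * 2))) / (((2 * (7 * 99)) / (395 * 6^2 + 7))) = 71135 / 37254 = 1.91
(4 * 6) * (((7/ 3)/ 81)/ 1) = 56/ 81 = 0.69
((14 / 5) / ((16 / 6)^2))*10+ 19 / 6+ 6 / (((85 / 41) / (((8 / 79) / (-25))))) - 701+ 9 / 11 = -61434055979 / 88638000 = -693.09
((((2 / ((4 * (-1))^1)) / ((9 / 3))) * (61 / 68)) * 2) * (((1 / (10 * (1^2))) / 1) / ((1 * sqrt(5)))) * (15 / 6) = -61 * sqrt(5) / 4080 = -0.03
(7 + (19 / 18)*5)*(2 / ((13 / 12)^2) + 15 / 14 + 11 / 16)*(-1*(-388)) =108090301 / 6552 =16497.30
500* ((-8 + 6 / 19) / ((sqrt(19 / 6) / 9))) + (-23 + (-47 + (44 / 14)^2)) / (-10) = 1473 / 245 - 657000* sqrt(114) / 361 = -19425.68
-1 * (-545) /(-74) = -545 /74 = -7.36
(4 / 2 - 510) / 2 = -254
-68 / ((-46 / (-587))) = -867.74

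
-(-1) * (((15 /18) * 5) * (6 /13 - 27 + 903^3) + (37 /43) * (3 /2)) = 3429997451093 /1118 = 3067976253.21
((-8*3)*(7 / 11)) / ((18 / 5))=-140 / 33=-4.24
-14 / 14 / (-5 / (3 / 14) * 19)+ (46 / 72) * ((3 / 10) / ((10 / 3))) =3179 / 53200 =0.06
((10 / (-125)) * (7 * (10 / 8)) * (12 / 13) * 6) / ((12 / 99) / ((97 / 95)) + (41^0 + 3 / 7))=-2823282 / 1126775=-2.51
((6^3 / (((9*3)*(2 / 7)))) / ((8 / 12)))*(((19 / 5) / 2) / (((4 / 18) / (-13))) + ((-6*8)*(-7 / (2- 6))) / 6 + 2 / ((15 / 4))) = -52339 / 10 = -5233.90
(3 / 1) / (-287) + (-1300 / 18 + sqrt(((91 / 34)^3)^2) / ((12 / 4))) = -6684397777 / 101522232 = -65.84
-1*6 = -6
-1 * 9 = -9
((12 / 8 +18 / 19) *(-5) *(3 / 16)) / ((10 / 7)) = -1953 / 1216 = -1.61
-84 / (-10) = 42 / 5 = 8.40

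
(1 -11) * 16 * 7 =-1120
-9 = -9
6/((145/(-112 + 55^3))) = 997578/145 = 6879.85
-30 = -30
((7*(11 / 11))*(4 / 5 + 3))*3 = 399 / 5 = 79.80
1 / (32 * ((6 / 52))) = 0.27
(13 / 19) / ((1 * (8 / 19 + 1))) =13 / 27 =0.48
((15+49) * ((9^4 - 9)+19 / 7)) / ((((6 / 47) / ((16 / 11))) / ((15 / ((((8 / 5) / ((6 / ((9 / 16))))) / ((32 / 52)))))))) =883302809600 / 3003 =294140129.74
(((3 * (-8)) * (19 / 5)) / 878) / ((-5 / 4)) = 912 / 10975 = 0.08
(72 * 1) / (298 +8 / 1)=4 / 17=0.24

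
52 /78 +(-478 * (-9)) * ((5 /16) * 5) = 161341 /24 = 6722.54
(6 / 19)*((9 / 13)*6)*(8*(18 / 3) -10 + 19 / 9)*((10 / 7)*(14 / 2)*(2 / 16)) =855 / 13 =65.77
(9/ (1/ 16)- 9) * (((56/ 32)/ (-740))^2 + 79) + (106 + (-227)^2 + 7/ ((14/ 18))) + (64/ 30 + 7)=327603938177/ 5256960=62318.13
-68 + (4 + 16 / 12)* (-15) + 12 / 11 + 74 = -802 / 11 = -72.91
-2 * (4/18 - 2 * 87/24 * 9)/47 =2341/846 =2.77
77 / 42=11 / 6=1.83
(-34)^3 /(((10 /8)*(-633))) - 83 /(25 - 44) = 3249799 /60135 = 54.04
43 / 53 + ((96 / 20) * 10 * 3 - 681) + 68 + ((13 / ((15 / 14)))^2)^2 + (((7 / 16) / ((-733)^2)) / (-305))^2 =15645605294381387917849252013 / 737830221125478850080000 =21204.89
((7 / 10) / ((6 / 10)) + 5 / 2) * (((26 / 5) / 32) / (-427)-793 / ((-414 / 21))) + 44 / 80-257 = -108.96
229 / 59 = 3.88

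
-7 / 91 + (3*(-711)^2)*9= 177437870 / 13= 13649066.92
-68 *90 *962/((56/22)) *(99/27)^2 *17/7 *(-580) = 2146243356400/49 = 43800884824.49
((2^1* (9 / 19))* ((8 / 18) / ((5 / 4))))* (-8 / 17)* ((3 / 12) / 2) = -32 / 1615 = -0.02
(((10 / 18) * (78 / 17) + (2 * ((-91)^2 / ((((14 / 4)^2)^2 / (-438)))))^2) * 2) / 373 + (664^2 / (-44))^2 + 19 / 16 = 9986547288443908757 / 88425295728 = 112937674.75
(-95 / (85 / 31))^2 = 346921 / 289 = 1200.42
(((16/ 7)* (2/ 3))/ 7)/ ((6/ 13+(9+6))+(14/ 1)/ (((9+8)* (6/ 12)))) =7072/ 555807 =0.01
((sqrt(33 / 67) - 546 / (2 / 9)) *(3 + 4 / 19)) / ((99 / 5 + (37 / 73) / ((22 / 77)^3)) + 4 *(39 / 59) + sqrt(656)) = -196509503543666040 / 730540611884939 - 7242017209600 *sqrt(90651) / 48946220996290913 + 79979447921720 *sqrt(2211) / 48946220996290913 + 17793636283987200 *sqrt(41) / 730540611884939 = -113.00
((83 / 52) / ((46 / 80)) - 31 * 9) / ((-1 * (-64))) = -82591 / 19136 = -4.32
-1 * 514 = -514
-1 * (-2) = 2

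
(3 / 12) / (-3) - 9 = -109 / 12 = -9.08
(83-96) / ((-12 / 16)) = 52 / 3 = 17.33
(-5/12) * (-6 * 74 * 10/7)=1850/7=264.29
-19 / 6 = -3.17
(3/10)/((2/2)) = 3/10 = 0.30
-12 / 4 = -3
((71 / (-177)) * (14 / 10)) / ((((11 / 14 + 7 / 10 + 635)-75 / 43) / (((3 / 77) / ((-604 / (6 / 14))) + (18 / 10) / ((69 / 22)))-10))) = 1077415115167 / 129191560345320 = 0.01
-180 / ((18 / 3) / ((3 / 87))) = -30 / 29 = -1.03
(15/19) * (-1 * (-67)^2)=-67335/19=-3543.95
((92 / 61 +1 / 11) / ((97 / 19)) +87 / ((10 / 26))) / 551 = 2541908 / 6183265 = 0.41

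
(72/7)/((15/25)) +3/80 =9621/560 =17.18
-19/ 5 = -3.80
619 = 619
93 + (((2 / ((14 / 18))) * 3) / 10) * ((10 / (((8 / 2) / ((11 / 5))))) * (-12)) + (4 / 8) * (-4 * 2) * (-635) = 90373 / 35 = 2582.09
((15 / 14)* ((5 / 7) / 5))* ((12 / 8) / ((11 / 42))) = 135 / 154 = 0.88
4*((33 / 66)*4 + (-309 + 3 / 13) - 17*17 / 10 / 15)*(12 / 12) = -1203914 / 975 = -1234.78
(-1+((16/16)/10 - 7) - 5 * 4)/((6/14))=-651/10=-65.10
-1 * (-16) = 16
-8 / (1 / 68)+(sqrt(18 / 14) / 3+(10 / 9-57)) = -5399 / 9+sqrt(7) / 7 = -599.51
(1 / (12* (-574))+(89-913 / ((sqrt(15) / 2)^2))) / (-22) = 1773279 / 252560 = 7.02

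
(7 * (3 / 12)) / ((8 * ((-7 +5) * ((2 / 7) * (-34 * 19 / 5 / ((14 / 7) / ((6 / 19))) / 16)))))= 245 / 816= 0.30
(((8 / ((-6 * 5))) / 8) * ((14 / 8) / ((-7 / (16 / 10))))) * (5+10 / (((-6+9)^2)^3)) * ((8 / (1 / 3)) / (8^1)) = 731 / 3645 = 0.20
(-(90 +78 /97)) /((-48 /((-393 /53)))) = -144231 /10282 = -14.03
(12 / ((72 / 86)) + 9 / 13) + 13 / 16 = 9883 / 624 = 15.84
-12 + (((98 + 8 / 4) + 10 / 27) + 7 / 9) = 89.15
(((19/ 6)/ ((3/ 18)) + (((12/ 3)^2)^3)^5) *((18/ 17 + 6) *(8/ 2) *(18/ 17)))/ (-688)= -622577612487697377300/ 12427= -50098785908722730.93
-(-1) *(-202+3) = -199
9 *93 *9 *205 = 1544265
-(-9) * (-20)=-180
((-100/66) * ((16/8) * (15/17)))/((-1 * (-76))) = -125/3553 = -0.04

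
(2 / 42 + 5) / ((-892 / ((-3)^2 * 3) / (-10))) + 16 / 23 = 79831 / 35903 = 2.22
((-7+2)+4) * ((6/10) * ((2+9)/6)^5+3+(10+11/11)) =-342491/12960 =-26.43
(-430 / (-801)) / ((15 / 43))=3698 / 2403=1.54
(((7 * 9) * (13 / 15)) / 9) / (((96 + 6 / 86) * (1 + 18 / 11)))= 43043 / 1796985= 0.02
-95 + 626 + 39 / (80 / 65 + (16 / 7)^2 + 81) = 29606322 / 55709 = 531.45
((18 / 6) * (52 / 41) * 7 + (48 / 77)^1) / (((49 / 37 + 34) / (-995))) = -3168004380 / 4126199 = -767.78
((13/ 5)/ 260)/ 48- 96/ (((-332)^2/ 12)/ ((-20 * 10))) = 69126889/ 33067200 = 2.09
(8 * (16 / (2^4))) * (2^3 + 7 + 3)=144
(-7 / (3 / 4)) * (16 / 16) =-28 / 3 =-9.33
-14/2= -7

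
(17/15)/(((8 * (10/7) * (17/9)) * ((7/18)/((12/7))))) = 81/350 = 0.23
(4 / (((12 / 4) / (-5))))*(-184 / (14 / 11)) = 20240 / 21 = 963.81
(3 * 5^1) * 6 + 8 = 98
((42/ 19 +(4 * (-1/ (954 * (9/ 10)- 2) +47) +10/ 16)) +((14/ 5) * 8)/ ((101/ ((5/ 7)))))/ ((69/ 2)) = 12558044297/ 2268465252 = 5.54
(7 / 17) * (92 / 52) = 161 / 221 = 0.73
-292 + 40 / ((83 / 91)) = -20596 / 83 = -248.14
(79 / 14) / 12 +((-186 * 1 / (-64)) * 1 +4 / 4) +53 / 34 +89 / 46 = 2067883 / 262752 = 7.87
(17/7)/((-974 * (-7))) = 17/47726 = 0.00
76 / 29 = 2.62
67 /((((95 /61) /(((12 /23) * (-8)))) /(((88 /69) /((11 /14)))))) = -14647808 /50255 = -291.47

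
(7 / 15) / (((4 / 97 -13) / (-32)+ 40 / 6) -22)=-0.03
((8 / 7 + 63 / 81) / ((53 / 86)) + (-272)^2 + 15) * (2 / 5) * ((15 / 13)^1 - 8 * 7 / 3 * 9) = -9161450638 / 1855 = -4938787.41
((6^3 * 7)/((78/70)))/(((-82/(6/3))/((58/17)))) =-1023120/9061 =-112.91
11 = 11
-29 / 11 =-2.64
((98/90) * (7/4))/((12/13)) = 4459/2160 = 2.06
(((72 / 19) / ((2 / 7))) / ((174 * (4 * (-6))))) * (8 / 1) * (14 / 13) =-196 / 7163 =-0.03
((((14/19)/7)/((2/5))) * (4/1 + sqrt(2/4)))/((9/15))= 25 * sqrt(2)/114 + 100/57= 2.06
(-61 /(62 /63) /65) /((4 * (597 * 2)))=-1281 /6415760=-0.00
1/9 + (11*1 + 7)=163/9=18.11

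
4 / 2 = 2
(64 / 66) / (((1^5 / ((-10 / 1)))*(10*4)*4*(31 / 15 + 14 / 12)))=-20 / 1067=-0.02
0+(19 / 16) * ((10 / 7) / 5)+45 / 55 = 1.16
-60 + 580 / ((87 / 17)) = 160 / 3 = 53.33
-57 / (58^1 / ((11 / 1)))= -627 / 58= -10.81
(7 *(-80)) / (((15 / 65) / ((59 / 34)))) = -214760 / 51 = -4210.98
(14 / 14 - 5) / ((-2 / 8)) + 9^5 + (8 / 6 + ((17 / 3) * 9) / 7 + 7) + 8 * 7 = 1241869 / 21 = 59136.62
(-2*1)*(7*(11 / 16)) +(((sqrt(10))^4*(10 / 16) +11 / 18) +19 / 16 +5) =8593 / 144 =59.67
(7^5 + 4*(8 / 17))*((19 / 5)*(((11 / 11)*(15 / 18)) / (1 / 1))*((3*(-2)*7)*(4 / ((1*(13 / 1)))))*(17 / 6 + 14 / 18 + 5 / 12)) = -5510708035 / 1989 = -2770592.28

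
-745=-745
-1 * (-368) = 368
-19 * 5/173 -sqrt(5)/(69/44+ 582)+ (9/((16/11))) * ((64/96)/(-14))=-16349/19376 -44 * sqrt(5)/25677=-0.85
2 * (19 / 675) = 38 / 675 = 0.06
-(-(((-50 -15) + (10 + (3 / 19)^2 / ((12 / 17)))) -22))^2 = -12351432769 / 2085136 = -5923.56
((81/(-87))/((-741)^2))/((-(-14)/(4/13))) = -6/161002751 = -0.00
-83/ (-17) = 83/ 17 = 4.88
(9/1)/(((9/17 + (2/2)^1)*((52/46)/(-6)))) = -10557/338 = -31.23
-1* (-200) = 200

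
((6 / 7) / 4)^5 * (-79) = -19197 / 537824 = -0.04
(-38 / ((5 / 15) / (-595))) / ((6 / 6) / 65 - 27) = -2204475 / 877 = -2513.65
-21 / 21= -1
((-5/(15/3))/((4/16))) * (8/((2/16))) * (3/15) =-256/5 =-51.20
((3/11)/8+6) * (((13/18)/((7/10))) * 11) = 3835/56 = 68.48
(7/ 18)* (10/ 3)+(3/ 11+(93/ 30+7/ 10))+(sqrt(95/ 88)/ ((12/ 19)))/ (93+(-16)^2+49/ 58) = 551* sqrt(2090)/ 5356824+7973/ 1485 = 5.37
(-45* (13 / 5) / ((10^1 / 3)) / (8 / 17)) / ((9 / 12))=-1989 / 20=-99.45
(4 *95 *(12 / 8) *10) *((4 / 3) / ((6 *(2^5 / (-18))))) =-1425 / 2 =-712.50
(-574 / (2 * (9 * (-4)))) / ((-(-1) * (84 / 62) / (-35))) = -44485 / 216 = -205.95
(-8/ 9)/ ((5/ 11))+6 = 182/ 45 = 4.04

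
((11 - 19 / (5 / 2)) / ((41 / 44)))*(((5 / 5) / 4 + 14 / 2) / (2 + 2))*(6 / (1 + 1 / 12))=97614 / 2665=36.63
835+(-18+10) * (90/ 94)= 38885/ 47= 827.34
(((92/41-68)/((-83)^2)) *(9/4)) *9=-54594/282449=-0.19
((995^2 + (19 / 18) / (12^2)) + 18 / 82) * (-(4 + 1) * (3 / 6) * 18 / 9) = -526059804535 / 106272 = -4950126.13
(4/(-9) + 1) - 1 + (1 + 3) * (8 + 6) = 500/9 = 55.56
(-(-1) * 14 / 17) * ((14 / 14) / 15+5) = 1064 / 255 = 4.17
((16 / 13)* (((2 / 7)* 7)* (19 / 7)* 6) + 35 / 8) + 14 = 42561 / 728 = 58.46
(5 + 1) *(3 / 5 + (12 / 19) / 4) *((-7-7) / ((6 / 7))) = -7056 / 95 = -74.27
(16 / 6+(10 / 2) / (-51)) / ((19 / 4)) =524 / 969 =0.54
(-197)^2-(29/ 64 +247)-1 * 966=2406115/ 64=37595.55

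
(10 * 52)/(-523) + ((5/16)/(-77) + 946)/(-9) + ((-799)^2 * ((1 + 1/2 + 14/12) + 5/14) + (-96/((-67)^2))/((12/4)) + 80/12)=1930303.58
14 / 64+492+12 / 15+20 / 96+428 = 442189 / 480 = 921.23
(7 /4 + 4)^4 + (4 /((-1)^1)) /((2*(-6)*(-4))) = 839459 /768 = 1093.05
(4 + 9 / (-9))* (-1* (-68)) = 204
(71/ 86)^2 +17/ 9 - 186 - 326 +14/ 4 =-33676693/ 66564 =-505.93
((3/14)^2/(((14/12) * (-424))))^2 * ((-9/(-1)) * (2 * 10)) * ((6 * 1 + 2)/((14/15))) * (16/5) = 98415/2313332287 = 0.00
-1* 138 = -138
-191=-191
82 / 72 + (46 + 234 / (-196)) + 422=825455 / 1764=467.95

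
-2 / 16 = -1 / 8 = -0.12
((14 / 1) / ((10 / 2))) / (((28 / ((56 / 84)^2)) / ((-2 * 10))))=-8 / 9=-0.89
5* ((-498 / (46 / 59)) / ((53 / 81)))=-5949855 / 1219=-4880.93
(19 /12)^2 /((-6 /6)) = -361 /144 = -2.51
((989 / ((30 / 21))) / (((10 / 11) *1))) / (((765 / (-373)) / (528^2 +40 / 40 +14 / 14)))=-103515497.60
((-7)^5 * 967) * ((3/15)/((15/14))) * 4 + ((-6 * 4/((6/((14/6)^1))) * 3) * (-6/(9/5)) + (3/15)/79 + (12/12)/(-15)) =-23966642612/1975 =-12135008.92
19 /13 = 1.46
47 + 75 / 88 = 4211 / 88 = 47.85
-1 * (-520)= 520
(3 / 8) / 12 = 1 / 32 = 0.03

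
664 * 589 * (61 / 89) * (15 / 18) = 59642140 / 267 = 223378.80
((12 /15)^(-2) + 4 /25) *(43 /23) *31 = 918437 /9200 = 99.83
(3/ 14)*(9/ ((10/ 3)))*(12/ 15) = 81/ 175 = 0.46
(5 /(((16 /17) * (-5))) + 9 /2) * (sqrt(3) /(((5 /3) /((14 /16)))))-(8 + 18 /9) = -10 + 231 * sqrt(3) /128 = -6.87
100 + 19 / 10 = 1019 / 10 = 101.90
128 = 128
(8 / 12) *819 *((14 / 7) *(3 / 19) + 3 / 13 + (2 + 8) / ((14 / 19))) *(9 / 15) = 87876 / 19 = 4625.05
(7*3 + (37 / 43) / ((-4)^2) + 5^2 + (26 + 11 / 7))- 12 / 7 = 346323 / 4816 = 71.91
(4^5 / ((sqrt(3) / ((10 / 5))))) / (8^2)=18.48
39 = 39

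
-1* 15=-15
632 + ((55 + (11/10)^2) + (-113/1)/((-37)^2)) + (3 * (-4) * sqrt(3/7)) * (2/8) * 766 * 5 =94204649/136900-11490 * sqrt(21)/7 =-6833.84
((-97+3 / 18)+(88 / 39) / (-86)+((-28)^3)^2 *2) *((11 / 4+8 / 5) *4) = 18748615039317 / 1118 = 16769780893.84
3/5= 0.60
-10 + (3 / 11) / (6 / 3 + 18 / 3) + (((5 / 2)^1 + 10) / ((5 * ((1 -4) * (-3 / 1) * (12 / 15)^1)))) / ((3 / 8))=-9.04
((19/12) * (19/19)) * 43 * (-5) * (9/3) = -4085/4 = -1021.25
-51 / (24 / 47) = -799 / 8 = -99.88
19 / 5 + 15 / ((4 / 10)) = 413 / 10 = 41.30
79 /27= 2.93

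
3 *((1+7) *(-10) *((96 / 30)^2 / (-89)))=12288 / 445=27.61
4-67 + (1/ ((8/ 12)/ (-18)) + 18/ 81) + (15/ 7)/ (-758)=-4287383/ 47754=-89.78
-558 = -558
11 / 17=0.65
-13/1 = -13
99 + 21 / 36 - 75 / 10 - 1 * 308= -215.92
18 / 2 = 9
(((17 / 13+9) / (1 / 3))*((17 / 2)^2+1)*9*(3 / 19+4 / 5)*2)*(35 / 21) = 65092.26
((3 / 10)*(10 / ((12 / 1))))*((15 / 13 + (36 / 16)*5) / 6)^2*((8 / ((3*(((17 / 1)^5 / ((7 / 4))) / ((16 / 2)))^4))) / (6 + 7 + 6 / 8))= 44394490 / 22666218554873511957433728777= 0.00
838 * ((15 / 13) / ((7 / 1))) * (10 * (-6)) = -754200 / 91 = -8287.91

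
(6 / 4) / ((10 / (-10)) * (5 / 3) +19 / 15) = -3.75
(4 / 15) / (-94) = -0.00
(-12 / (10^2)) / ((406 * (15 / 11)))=-11 / 50750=-0.00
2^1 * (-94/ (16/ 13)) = -611/ 4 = -152.75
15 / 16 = 0.94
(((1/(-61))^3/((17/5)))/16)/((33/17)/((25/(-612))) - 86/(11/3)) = 0.00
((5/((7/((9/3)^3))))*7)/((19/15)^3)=455625/6859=66.43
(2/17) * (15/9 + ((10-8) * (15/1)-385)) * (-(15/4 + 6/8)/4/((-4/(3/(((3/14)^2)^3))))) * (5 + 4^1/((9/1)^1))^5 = -140907625615108240/81310473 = -1732957888.65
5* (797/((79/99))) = 394515/79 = 4993.86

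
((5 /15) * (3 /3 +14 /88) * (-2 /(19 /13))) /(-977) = 221 /408386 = 0.00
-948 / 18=-158 / 3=-52.67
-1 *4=-4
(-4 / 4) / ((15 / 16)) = -16 / 15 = -1.07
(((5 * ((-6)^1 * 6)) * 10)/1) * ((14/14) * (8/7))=-14400/7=-2057.14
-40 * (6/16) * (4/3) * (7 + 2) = -180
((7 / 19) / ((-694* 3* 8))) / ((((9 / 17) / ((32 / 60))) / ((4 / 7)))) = -34 / 2670165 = -0.00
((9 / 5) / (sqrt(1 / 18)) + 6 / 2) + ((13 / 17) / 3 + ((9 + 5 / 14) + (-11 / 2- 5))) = 754 / 357 + 27* sqrt(2) / 5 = 9.75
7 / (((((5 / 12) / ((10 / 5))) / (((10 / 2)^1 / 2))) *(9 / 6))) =56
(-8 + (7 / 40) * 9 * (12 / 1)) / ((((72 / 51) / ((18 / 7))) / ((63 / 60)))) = 16677 / 800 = 20.85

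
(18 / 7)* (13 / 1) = 234 / 7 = 33.43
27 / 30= 9 / 10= 0.90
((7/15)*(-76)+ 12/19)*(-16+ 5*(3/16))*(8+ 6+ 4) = 897243/95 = 9444.66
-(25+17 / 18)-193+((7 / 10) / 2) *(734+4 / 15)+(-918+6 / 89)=-17619671 / 20025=-879.88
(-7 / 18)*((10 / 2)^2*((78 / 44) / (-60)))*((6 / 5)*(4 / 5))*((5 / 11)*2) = 91 / 363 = 0.25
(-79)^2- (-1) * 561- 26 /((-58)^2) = 11440951 /1682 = 6801.99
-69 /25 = -2.76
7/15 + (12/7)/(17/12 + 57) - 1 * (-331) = 24399764/73605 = 331.50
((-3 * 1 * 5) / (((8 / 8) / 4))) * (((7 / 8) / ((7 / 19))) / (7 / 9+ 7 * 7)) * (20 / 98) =-12825 / 21952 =-0.58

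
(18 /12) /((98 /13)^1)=39 /196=0.20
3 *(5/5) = 3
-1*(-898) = 898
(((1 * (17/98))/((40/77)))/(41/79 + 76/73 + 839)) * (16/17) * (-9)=-570933/169662850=-0.00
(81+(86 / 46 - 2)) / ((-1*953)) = -1860 / 21919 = -0.08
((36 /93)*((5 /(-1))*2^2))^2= 57600 /961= 59.94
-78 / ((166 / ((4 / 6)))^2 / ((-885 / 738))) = 3835 / 2542041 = 0.00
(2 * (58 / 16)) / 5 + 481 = 9649 / 20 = 482.45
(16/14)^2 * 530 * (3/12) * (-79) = -669920/49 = -13671.84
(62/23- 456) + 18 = -10012/23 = -435.30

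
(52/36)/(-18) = -13/162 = -0.08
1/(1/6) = 6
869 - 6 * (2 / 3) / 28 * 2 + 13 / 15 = 91306 / 105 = 869.58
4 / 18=2 / 9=0.22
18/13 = 1.38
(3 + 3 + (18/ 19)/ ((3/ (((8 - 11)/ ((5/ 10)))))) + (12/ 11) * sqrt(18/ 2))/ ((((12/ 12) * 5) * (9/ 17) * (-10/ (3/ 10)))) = -4369/ 52250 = -0.08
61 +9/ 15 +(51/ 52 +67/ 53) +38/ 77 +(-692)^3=-351607509334349/ 1061060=-331373823.66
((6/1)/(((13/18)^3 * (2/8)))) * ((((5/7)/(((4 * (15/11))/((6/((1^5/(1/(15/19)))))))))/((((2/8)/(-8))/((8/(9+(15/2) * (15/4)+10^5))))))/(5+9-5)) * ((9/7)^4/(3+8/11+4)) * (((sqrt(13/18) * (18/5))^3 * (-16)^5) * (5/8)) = 566731881599584960512 * sqrt(26)/24152218683604375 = 119648.51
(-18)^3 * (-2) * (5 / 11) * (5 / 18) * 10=162000 / 11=14727.27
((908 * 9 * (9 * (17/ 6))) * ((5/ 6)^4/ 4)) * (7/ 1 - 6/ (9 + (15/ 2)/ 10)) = 200185625/ 1248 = 160405.15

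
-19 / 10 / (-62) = 19 / 620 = 0.03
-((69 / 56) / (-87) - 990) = 1607783 / 1624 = 990.01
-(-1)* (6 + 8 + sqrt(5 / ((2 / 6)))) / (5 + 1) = sqrt(15) / 6 + 7 / 3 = 2.98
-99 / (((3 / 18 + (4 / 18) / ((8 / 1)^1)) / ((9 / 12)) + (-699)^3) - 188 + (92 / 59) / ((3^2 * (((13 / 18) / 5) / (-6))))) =2050191 / 7072792275154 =0.00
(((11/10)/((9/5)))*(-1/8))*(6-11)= 55/144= 0.38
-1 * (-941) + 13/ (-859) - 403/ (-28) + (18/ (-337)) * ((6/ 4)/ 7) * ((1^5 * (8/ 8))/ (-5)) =955.38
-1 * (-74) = 74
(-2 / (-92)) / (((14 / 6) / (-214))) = -321 / 161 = -1.99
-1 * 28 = -28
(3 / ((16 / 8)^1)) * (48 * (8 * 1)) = 576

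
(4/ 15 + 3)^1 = 49/ 15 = 3.27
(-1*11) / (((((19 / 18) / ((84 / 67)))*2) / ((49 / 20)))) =-16.00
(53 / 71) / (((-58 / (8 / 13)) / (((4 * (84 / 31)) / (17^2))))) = -71232 / 239805553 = -0.00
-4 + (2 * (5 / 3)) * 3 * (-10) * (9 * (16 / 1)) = -14404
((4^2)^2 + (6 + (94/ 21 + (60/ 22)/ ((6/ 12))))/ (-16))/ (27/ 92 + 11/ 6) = 5419352/ 45199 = 119.90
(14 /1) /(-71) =-14 /71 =-0.20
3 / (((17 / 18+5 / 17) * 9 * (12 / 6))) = 0.13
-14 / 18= -7 / 9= -0.78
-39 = -39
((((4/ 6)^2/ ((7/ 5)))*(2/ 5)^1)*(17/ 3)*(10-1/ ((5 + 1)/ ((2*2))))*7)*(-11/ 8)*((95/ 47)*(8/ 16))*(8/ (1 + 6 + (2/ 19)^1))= -7560784/ 102789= -73.56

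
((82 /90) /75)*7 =287 /3375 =0.09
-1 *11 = -11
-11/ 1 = -11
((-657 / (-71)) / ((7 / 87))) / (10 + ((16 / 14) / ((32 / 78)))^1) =114318 / 12709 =9.00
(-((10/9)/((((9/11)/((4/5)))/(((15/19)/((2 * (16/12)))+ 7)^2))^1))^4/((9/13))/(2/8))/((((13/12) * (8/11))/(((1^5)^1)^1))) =-368481590320066152840412230971/4491796683643936118784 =-82034343.11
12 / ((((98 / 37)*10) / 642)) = 71262 / 245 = 290.87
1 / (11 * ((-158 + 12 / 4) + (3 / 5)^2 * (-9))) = -0.00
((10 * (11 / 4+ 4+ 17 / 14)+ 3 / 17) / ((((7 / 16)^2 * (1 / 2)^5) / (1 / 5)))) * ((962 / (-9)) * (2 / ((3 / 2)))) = -299419467776 / 787185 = -380367.34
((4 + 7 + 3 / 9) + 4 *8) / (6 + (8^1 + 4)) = 65 / 27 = 2.41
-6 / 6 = -1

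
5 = 5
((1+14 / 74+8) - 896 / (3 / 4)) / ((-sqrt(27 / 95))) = 131588 * sqrt(285) / 999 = 2223.68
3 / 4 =0.75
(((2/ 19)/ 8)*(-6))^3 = -27/ 54872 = -0.00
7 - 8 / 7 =5.86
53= 53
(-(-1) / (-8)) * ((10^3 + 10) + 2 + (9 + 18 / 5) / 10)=-50663 / 400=-126.66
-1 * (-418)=418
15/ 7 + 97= 694/ 7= 99.14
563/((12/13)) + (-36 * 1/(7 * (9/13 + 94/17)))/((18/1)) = 70440071/115500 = 609.87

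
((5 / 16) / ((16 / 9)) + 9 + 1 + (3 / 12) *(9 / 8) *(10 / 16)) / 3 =1325 / 384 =3.45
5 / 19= 0.26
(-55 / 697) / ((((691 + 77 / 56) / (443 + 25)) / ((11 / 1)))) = -2265120 / 3860683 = -0.59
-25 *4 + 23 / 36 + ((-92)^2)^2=2579011079 / 36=71639196.64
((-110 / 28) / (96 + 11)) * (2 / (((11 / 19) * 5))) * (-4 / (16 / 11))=209 / 2996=0.07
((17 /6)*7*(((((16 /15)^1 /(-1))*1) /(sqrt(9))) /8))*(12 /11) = -476 /495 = -0.96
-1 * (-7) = 7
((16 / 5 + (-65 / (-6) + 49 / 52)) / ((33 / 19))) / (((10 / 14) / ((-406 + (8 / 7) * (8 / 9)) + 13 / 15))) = -28252168883 / 5791500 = -4878.21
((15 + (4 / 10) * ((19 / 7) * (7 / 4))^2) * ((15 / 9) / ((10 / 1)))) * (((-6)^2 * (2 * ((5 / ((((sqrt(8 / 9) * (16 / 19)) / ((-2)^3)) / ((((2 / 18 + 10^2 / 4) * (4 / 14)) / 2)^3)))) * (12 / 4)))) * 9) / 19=-1386624017 * sqrt(2) / 2058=-952858.35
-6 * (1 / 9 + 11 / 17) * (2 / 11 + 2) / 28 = -464 / 1309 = -0.35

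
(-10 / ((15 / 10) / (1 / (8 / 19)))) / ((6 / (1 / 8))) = -0.33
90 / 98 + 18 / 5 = 1107 / 245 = 4.52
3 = 3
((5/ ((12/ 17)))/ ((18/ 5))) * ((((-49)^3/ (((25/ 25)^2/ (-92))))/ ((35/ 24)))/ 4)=32857685/ 9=3650853.89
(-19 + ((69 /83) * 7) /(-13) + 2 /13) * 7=-145726 /1079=-135.06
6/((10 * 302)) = 3/1510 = 0.00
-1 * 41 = -41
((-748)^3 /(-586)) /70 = 104627248 /10255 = 10202.56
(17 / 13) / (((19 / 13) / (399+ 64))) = 7871 / 19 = 414.26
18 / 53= 0.34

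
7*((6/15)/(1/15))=42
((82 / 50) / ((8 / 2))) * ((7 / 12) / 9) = 287 / 10800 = 0.03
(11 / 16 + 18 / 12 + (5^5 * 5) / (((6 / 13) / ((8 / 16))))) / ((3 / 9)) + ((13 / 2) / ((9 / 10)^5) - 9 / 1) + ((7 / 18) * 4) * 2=47988348917 / 944784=50792.93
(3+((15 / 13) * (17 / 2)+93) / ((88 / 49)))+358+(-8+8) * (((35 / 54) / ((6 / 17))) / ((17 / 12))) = 86995 / 208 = 418.25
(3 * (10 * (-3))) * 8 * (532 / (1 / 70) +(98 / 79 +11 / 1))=-2118907440 / 79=-26821613.16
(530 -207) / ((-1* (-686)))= 323 / 686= 0.47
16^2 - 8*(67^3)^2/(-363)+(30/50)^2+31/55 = 18091678765382/9075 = 1993573417.67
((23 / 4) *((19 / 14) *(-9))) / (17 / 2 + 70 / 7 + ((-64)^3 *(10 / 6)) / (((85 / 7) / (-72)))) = -66861 / 2466268364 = -0.00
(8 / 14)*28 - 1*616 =-600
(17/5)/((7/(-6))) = -102/35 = -2.91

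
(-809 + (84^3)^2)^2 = 123410306448875921071249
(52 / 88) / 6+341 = 45025 / 132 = 341.10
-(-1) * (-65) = -65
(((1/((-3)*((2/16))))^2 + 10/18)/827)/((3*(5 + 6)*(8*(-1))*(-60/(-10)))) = -23/3929904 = -0.00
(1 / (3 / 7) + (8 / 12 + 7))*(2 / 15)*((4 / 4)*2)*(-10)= -80 / 3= -26.67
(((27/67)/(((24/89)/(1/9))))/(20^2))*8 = 89/26800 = 0.00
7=7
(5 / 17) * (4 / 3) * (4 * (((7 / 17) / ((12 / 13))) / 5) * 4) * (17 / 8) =182 / 153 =1.19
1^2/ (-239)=-1/ 239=-0.00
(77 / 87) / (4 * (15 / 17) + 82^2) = 1309 / 9950016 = 0.00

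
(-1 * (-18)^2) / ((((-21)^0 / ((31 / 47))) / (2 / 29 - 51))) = 14834988 / 1363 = 10884.07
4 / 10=0.40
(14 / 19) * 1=0.74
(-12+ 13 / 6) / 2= -59 / 12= -4.92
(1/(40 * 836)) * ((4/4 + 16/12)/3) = 7/300960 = 0.00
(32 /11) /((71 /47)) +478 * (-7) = -2611722 /781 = -3344.07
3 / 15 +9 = 46 / 5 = 9.20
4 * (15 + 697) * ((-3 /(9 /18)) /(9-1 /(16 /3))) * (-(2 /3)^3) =729088 /1269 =574.54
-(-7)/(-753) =-7/753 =-0.01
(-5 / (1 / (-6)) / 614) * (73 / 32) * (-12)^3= -59130 / 307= -192.61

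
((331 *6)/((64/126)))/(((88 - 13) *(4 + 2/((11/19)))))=229383/32800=6.99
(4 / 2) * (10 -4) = 12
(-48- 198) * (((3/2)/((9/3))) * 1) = -123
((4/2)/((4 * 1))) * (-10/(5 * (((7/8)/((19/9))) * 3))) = -152/189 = -0.80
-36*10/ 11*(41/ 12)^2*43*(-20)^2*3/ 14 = -108424500/ 77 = -1408110.39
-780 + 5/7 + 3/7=-778.86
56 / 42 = 4 / 3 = 1.33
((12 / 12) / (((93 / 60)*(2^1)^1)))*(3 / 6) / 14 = 5 / 434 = 0.01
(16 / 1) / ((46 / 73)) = 25.39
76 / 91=0.84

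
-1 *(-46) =46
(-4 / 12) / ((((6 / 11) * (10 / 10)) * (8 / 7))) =-77 / 144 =-0.53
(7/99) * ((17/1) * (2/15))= 238/1485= 0.16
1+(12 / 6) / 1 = 3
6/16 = 3/8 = 0.38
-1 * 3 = -3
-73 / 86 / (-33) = 73 / 2838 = 0.03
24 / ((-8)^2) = 3 / 8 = 0.38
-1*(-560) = 560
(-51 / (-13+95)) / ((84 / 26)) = -221 / 1148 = -0.19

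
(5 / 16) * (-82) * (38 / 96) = -3895 / 384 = -10.14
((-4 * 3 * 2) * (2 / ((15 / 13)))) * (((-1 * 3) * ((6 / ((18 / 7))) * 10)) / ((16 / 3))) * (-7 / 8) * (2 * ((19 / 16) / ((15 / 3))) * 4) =-907.72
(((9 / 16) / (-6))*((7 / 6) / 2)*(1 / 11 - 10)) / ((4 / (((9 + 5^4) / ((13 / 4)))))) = 241871 / 9152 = 26.43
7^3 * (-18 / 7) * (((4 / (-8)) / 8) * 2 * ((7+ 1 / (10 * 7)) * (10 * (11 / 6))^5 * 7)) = 2421703755625 / 216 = 11211591461.23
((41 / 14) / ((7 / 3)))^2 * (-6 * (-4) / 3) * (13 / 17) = 393354 / 40817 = 9.64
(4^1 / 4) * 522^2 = 272484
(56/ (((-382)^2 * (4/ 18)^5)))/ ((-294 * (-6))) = 6561/ 16343488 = 0.00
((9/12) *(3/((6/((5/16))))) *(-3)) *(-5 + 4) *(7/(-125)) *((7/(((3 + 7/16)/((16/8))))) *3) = -1323/5500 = -0.24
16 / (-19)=-16 / 19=-0.84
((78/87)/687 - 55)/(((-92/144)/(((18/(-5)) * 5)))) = -236679624/152743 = -1549.53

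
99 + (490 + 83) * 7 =4110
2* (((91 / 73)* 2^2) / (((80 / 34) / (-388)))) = -600236 / 365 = -1644.48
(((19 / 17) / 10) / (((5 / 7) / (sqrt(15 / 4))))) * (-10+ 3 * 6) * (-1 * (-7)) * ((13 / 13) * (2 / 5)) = 3724 * sqrt(15) / 2125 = 6.79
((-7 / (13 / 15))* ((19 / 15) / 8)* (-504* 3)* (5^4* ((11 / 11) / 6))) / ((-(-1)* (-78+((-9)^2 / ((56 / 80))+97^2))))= 36658125 / 1719302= 21.32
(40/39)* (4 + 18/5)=304/39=7.79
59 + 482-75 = 466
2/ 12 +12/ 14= 1.02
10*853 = 8530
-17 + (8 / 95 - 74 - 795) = -84162 / 95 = -885.92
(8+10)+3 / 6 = 37 / 2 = 18.50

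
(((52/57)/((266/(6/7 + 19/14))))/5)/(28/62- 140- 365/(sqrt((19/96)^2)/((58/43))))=-41323/71475299910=-0.00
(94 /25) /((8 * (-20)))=-47 /2000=-0.02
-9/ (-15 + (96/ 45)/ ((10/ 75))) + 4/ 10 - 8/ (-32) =-167/ 20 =-8.35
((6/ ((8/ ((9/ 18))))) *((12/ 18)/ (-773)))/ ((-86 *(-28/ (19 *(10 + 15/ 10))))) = -437/ 14891072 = -0.00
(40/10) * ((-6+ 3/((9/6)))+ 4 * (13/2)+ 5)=108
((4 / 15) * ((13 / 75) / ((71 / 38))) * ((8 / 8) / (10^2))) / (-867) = -494 / 1731290625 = -0.00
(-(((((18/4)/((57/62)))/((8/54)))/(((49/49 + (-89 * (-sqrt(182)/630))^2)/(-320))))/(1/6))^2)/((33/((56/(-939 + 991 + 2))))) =-403603607215872000000/68482795136459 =-5893503.71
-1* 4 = -4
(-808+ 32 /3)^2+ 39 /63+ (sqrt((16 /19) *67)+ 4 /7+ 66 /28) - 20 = 4 *sqrt(1273) /19+ 80101223 /126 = 635731.50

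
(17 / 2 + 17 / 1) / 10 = 51 / 20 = 2.55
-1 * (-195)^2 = -38025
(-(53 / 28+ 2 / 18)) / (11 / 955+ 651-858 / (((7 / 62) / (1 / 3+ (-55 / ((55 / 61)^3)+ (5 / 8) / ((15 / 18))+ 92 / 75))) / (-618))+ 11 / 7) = 0.00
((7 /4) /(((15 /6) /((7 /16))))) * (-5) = -49 /32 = -1.53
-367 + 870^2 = 756533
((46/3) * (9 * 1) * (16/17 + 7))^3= 6466042647000/4913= 1316108822.92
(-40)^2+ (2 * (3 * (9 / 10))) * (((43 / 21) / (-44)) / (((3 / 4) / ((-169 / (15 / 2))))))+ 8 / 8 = 3096459 / 1925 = 1608.55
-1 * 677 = -677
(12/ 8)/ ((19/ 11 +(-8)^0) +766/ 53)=1749/ 20032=0.09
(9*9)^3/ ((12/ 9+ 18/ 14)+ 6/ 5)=139155.37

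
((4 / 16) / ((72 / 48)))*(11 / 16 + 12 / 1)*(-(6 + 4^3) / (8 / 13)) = -92365 / 384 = -240.53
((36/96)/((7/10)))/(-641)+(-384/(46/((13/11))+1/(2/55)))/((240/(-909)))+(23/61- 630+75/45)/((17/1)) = -7253129949539/482145828780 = -15.04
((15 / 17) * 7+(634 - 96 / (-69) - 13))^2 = 60402892900 / 152881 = 395097.45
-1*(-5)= 5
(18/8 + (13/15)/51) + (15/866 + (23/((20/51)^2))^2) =237115560122921/10599840000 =22369.73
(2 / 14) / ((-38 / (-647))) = 647 / 266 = 2.43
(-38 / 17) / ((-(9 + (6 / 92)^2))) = 80408 / 323901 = 0.25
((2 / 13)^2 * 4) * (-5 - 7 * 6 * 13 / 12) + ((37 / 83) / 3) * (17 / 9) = -1704427 / 378729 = -4.50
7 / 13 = 0.54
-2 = -2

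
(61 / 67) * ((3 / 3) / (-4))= -61 / 268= -0.23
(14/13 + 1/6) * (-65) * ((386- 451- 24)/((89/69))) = 11155/2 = 5577.50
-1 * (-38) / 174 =19 / 87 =0.22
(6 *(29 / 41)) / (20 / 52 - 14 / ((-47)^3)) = 78282542 / 7097059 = 11.03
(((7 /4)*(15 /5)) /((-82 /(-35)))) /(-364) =-105 /17056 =-0.01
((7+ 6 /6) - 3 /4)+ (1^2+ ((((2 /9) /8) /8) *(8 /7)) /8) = 16633 /2016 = 8.25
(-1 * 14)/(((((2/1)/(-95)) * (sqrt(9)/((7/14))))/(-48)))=-5320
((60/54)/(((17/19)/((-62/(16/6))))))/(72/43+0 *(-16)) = -126635/7344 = -17.24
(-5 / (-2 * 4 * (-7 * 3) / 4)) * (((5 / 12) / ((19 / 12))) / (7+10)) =-0.00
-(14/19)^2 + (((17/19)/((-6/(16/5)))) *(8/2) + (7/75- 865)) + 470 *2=1966772/27075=72.64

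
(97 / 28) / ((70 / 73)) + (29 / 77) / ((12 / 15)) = 4.08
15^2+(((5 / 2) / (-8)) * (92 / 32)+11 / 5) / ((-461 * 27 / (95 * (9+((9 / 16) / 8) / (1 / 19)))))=224.90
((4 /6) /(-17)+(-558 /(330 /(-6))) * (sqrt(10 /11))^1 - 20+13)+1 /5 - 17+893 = 558 * sqrt(110) /605+221636 /255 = 878.83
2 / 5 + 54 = 272 / 5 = 54.40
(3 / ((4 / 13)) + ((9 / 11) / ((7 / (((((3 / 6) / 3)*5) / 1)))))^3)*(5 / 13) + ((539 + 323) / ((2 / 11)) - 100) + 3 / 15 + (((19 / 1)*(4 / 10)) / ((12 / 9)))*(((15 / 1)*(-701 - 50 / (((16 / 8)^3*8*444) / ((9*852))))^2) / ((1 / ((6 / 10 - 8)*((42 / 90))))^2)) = 3954282698981778685219 / 7596709120000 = 520525748.26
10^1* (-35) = -350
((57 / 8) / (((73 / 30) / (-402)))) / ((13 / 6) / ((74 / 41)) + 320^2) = -569430 / 49537727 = -0.01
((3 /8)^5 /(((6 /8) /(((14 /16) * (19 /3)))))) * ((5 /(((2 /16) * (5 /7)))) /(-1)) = -25137 /8192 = -3.07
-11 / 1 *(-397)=4367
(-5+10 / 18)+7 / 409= -4.43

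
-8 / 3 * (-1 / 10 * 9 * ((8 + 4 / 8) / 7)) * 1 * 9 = 26.23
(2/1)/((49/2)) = 4/49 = 0.08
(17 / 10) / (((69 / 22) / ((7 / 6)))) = 1309 / 2070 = 0.63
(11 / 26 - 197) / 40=-5111 / 1040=-4.91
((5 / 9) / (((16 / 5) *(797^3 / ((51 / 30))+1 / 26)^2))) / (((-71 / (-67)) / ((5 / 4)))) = 409043375 / 177140336461706335559996016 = 0.00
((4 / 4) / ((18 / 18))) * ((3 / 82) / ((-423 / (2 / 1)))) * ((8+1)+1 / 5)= -46 / 28905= -0.00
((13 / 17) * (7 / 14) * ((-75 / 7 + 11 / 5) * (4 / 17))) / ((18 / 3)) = -3874 / 30345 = -0.13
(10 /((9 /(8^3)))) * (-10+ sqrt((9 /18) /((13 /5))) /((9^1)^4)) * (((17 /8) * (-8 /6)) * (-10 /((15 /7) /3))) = -6092800 /27+ 304640 * sqrt(130) /2302911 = -225657.75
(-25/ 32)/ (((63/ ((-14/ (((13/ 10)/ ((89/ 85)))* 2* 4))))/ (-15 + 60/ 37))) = -122375/ 523328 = -0.23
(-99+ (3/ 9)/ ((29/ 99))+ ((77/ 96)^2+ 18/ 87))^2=672249309028441/ 71430045696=9411.30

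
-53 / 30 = -1.77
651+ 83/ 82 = 53465/ 82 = 652.01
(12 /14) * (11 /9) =22 /21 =1.05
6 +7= 13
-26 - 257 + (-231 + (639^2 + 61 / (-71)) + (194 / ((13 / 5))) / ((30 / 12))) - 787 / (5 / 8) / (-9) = 16945278928 / 41535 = 407975.90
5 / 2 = 2.50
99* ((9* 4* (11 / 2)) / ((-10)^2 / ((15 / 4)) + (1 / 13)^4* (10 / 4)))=3359116332 / 4569775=735.07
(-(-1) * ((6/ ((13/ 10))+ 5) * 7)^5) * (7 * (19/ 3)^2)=1296120880126953125/ 3341637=387870040979.00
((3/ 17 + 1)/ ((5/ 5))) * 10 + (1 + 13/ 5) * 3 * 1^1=22.56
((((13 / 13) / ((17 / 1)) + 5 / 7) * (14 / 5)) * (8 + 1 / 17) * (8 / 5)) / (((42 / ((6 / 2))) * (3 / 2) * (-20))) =-50416 / 758625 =-0.07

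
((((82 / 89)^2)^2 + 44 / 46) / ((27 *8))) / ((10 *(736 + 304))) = 413711 / 554139472512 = 0.00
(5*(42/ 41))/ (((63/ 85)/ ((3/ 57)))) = 850/ 2337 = 0.36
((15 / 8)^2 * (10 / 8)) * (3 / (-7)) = -3375 / 1792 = -1.88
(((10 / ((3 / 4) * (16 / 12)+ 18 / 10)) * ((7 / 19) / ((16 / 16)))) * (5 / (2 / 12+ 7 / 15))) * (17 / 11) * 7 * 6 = 2677500 / 3971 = 674.26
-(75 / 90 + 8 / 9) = -31 / 18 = -1.72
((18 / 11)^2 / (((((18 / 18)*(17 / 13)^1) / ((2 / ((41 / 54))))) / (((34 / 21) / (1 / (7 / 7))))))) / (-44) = -75816 / 381997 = -0.20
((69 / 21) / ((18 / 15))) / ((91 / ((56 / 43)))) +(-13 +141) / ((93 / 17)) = 8528948 / 363909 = 23.44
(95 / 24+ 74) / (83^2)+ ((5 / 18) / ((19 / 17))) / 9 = 3302083 / 84817368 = 0.04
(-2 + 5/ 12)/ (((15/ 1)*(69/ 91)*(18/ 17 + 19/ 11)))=-323323/ 6470820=-0.05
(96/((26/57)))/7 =2736/91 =30.07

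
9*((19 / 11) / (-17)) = -171 / 187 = -0.91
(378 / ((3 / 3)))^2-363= 142521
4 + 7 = 11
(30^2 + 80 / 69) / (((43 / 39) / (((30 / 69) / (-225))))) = -323336 / 204723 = -1.58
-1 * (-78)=78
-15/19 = -0.79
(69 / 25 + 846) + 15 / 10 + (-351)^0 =42563 / 50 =851.26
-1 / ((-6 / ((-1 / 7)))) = -0.02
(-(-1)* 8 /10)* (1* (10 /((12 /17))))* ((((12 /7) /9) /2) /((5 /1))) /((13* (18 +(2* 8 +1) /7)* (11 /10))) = 136 /184041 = 0.00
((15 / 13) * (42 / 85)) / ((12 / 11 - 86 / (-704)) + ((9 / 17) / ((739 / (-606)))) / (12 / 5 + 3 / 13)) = 622746432 / 1144758407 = 0.54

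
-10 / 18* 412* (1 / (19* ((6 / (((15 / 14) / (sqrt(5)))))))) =-515* sqrt(5) / 1197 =-0.96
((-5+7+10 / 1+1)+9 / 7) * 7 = 100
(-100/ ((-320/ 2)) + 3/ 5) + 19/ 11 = 1299/ 440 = 2.95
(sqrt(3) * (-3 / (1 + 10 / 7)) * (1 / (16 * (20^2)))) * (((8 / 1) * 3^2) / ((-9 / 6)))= 63 * sqrt(3) / 6800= 0.02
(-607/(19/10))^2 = 36844900/361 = 102063.43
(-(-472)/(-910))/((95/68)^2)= -1091264/4106375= -0.27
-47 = -47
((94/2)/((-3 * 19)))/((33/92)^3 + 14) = -36598336/623441433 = -0.06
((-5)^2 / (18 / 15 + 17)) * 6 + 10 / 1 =1660 / 91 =18.24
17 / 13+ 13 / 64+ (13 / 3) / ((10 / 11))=78343 / 12480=6.28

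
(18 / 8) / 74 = 9 / 296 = 0.03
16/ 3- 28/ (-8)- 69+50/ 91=-32551/ 546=-59.62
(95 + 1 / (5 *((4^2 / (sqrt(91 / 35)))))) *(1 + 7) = sqrt(65) / 50 + 760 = 760.16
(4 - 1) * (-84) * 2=-504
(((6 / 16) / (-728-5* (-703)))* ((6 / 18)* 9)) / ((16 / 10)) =15 / 59456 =0.00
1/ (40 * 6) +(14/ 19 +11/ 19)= 6019/ 4560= 1.32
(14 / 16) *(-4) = -7 / 2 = -3.50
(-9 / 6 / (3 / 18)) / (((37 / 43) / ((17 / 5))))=-6579 / 185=-35.56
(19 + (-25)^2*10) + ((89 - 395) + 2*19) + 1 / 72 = 432073 / 72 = 6001.01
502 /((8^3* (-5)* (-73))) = 251 /93440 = 0.00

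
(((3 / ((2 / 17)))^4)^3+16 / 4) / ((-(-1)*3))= 309629344375621431985 / 12288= 25197700551401483.72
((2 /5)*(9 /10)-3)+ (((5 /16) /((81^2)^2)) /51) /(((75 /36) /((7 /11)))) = -2125130522293 /804973682700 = -2.64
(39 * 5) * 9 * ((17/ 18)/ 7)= 236.79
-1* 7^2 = -49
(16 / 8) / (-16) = -1 / 8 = -0.12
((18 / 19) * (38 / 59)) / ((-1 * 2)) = -18 / 59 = -0.31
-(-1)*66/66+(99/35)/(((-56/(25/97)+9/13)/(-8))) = 544217/492737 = 1.10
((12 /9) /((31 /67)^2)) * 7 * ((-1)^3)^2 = 125692 /2883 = 43.60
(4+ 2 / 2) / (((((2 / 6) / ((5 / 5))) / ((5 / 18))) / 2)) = 25 / 3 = 8.33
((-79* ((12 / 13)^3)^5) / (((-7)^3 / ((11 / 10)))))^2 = 44814333626336991679294107756911394816 / 7705996686994309366095287388034384545025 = 0.01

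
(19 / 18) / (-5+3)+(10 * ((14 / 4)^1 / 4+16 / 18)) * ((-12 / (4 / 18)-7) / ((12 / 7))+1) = -263753 / 432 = -610.54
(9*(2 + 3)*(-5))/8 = -225/8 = -28.12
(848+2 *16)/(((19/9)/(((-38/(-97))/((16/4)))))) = 3960/97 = 40.82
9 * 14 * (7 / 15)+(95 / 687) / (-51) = 58.80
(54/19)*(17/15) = 306/95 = 3.22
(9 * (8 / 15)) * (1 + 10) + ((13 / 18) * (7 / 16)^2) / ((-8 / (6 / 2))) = 3240847 / 61440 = 52.75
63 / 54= 7 / 6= 1.17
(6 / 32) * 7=21 / 16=1.31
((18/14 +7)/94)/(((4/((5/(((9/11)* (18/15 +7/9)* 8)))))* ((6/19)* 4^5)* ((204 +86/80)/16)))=757625/368934978048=0.00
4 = 4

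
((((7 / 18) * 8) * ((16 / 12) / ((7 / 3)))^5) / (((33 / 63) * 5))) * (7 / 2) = 2048 / 8085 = 0.25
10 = 10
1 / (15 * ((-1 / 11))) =-11 / 15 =-0.73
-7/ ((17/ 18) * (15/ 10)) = -84/ 17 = -4.94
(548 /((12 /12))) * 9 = 4932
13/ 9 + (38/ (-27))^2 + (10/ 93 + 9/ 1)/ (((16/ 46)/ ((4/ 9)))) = 680801/ 45198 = 15.06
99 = 99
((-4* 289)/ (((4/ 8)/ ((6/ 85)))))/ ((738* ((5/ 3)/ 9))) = -1224/ 1025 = -1.19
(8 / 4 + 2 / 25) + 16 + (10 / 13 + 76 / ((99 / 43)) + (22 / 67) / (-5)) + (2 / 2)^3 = 113808613 / 2155725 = 52.79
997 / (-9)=-997 / 9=-110.78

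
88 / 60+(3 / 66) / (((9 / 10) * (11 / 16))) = 8386 / 5445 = 1.54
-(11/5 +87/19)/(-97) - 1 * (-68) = 627264/9215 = 68.07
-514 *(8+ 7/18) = -38807/9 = -4311.89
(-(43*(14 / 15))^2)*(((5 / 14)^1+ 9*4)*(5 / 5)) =-13175974 / 225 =-58559.88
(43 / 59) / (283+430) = 43 / 42067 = 0.00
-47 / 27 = -1.74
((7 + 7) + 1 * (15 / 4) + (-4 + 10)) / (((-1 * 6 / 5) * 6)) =-475 / 144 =-3.30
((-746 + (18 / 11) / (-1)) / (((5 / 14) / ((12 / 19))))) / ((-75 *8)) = 57568 / 26125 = 2.20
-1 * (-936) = 936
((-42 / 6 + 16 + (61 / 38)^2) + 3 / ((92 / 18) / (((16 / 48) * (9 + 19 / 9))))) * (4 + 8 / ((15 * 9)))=55.82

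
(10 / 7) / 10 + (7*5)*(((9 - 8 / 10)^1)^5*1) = 5676954474 / 4375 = 1297589.59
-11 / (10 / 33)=-363 / 10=-36.30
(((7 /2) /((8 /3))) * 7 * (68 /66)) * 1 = 9.47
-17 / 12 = -1.42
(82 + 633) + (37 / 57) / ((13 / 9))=176716 / 247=715.45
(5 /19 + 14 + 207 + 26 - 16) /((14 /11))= 24167 /133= 181.71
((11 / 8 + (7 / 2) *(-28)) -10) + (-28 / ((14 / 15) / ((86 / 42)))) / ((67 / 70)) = -91551 / 536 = -170.80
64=64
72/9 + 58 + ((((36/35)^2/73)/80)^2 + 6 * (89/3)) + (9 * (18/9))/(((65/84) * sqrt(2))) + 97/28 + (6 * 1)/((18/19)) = 270.25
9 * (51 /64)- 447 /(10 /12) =-529.23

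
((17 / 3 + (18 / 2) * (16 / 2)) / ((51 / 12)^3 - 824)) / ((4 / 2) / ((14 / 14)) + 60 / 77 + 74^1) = -143528 / 106023591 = -0.00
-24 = -24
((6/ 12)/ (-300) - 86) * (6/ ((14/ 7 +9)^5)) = -4691/ 1464100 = -0.00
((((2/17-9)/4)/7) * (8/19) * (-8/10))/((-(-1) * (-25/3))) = -3624/282625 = -0.01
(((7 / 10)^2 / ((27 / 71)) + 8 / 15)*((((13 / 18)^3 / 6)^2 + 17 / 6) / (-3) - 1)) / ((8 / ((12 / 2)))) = -2.66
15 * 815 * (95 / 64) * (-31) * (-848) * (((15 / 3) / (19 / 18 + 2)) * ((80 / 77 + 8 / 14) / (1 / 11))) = 1064741631750 / 77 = 13827813399.35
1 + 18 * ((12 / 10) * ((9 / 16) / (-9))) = -7 / 20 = -0.35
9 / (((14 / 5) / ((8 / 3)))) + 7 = 109 / 7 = 15.57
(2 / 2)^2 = 1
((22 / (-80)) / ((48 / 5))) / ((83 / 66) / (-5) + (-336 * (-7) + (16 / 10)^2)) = -3025 / 248614976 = -0.00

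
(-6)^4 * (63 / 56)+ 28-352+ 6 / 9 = 3404 / 3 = 1134.67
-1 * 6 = -6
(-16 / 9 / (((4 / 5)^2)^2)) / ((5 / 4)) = -125 / 36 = -3.47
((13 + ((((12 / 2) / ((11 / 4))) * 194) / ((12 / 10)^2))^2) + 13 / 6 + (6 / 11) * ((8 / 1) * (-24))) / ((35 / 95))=510244829 / 2178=234272.19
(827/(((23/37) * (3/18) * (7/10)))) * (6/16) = 1376955/322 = 4276.26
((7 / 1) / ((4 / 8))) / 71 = 14 / 71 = 0.20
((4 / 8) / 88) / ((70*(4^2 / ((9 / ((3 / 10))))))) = 0.00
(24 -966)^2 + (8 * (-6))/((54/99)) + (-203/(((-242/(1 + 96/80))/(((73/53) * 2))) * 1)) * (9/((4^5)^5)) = 2912038260142873992366331/3281998228446248960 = 887276.00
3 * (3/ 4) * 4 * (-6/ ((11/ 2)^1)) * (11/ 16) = -27/ 4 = -6.75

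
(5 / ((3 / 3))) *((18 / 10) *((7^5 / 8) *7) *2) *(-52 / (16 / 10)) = -68824665 / 8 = -8603083.12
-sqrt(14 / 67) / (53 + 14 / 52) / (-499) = 26*sqrt(938) / 46304705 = 0.00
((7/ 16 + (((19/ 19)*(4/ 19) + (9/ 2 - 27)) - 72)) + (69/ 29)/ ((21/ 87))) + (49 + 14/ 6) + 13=-125519/ 6384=-19.66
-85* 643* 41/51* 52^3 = -18534243520/3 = -6178081173.33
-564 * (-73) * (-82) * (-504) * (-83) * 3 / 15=-141229182528 / 5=-28245836505.60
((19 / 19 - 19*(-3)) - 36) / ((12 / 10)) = 55 / 3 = 18.33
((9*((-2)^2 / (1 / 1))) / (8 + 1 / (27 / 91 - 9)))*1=28512 / 6245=4.57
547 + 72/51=9323/17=548.41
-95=-95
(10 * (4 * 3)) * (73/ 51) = 2920/ 17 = 171.76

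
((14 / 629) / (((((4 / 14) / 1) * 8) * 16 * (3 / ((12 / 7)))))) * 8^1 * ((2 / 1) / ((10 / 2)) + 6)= 56 / 3145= 0.02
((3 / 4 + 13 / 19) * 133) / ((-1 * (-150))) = 763 / 600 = 1.27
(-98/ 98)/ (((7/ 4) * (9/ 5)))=-0.32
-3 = -3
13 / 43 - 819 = -35204 / 43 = -818.70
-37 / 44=-0.84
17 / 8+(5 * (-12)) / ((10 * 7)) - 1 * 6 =-265 / 56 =-4.73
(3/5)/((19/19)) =3/5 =0.60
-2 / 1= -2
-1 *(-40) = 40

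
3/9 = 1/3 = 0.33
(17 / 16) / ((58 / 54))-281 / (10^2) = -21121 / 11600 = -1.82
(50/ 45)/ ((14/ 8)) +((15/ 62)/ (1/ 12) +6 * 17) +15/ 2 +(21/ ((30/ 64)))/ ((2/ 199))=89264563/ 19530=4570.64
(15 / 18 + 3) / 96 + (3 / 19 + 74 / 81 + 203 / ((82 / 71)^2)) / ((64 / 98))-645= -135861251617 / 331143552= -410.28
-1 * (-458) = 458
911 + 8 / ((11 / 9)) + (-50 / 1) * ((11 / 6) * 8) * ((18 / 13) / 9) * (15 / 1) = -110791 / 143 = -774.76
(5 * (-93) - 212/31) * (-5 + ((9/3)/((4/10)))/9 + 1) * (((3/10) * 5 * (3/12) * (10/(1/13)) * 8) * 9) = 162579105/31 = 5244487.26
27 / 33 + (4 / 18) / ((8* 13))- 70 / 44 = -3967 / 5148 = -0.77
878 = 878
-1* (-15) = 15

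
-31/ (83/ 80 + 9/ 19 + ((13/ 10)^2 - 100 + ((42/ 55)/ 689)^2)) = 87310686320/ 272631320461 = 0.32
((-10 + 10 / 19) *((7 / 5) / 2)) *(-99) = 12474 / 19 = 656.53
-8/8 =-1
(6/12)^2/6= 0.04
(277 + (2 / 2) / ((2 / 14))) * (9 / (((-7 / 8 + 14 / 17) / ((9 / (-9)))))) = 347616 / 7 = 49659.43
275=275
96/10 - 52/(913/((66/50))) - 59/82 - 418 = -69624477/170150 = -409.19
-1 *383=-383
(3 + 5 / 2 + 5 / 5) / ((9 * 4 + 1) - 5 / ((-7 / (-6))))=0.20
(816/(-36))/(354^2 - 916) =-17/93300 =-0.00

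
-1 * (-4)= 4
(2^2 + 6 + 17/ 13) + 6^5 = 7787.31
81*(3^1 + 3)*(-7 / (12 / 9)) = -5103 / 2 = -2551.50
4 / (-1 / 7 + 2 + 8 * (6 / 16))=14 / 17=0.82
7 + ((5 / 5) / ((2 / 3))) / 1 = 17 / 2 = 8.50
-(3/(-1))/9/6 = 1/18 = 0.06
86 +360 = 446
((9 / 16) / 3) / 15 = 0.01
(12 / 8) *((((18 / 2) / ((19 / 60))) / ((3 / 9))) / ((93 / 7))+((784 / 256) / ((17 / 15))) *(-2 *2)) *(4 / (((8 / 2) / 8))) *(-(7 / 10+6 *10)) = 64053675 / 20026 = 3198.53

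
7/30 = 0.23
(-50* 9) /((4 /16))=-1800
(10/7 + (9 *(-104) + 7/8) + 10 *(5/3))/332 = -154061/55776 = -2.76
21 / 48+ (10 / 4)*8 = 327 / 16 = 20.44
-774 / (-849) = 258 / 283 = 0.91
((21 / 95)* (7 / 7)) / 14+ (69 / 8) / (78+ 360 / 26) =33181 / 302480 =0.11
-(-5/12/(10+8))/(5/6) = 1/36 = 0.03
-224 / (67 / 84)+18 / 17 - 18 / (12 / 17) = -695421 / 2278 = -305.28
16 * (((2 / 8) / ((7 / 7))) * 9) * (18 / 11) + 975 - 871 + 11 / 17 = 163.56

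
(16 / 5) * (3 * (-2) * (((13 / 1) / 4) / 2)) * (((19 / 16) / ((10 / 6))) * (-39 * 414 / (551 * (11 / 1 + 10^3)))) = 314847 / 488650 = 0.64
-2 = -2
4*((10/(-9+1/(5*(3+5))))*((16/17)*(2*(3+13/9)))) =-37.29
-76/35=-2.17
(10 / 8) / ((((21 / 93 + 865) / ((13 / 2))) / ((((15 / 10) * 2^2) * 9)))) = 54405 / 107288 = 0.51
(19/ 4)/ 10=19/ 40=0.48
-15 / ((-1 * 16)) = 15 / 16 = 0.94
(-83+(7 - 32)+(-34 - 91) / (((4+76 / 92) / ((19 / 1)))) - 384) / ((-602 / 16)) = 873896 / 33411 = 26.16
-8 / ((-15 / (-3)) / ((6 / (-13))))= 48 / 65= 0.74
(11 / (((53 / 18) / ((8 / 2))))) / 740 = 198 / 9805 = 0.02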